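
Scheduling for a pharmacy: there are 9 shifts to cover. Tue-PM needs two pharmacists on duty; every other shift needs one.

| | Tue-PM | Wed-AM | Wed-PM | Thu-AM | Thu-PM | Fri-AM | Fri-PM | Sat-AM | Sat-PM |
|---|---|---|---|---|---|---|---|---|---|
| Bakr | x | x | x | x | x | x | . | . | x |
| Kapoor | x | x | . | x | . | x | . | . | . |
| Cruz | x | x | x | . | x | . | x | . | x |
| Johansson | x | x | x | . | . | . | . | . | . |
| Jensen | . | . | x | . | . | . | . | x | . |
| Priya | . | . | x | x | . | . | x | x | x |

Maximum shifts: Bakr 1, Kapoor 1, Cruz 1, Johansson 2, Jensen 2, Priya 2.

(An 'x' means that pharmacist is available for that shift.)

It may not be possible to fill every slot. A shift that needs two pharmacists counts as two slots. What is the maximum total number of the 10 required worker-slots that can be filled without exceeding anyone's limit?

9

Total capacity across all pharmacists is 1+1+1+2+2+2 = 9, and 10 slots are needed, so at most 9 can be filled.
An assignment achieving 9: Tue-PM→Johansson, Wed-AM→Johansson, Wed-PM→Jensen, Thu-AM→Priya, Thu-PM→Bakr, Fri-AM→Kapoor, Fri-PM→Cruz, Sat-AM→Jensen, Sat-PM→Priya.
Loads: Bakr 1/1, Kapoor 1/1, Cruz 1/1, Johansson 2/2, Jensen 2/2, Priya 2/2.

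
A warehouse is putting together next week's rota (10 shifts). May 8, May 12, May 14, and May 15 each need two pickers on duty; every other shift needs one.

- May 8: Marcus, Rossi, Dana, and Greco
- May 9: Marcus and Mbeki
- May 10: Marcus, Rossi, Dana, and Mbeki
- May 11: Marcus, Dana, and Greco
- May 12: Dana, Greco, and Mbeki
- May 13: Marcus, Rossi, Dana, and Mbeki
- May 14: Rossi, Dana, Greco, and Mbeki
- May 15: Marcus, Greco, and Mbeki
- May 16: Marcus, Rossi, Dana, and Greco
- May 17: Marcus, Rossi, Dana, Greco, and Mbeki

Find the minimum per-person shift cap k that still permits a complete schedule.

With 5 pickers and 14 worker-slots to fill, someone must work at least ⌈14/5⌉ = 3 shifts, so k ≥ 3.
k = 3 works: May 8→Dana+Greco, May 9→Marcus, May 10→Rossi, May 11→Marcus, May 12→Dana+Greco, May 13→Rossi, May 14→Dana+Mbeki, May 15→Marcus+Greco, May 16→Rossi, May 17→Mbeki.
Loads: Marcus 3, Rossi 3, Dana 3, Greco 3, Mbeki 2 — all ≤ 3.

3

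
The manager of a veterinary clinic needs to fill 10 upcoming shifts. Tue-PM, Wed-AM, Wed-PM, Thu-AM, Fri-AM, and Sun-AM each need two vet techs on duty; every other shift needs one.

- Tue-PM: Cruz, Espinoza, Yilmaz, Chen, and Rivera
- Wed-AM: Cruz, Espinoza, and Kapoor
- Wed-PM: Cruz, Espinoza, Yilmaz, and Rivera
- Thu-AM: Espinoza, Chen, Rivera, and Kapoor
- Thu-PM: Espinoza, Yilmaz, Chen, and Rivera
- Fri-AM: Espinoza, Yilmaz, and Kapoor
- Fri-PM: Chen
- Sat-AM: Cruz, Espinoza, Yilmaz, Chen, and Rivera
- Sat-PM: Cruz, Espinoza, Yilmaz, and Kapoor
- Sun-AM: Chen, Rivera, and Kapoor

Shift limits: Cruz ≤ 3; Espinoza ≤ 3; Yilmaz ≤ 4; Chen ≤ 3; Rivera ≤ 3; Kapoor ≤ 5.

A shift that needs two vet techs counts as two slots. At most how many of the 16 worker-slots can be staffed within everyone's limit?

Total capacity across all vet techs is 3+3+4+3+3+5 = 21, and 16 slots are needed, so at most 16 can be filled.
An assignment achieving 16: Tue-PM→Yilmaz+Rivera, Wed-AM→Cruz+Espinoza, Wed-PM→Cruz+Espinoza, Thu-AM→Chen+Rivera, Thu-PM→Yilmaz, Fri-AM→Espinoza+Yilmaz, Fri-PM→Chen, Sat-AM→Yilmaz, Sat-PM→Cruz, Sun-AM→Chen+Rivera.
Loads: Cruz 3/3, Espinoza 3/3, Yilmaz 4/4, Chen 3/3, Rivera 3/3, Kapoor 0/5.

16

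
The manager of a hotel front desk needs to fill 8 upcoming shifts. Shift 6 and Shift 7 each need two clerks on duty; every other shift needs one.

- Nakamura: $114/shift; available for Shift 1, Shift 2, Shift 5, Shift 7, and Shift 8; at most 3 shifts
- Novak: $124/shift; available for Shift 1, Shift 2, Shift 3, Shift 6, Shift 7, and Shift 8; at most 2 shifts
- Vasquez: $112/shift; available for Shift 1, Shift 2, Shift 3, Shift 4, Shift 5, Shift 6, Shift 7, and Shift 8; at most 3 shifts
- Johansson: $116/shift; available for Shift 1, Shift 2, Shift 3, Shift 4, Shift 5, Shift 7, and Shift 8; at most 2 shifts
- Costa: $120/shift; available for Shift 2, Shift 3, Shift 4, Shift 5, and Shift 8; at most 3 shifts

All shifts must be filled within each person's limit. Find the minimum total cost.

Shift 6 can only be covered by Novak and Vasquez, so that assignment is forced.
Picking the cheapest available clerk for each shift independently would cost $1134, but that ignores the shift limits.
An optimal schedule: Shift 1→Vasquez, Shift 2→Nakamura, Shift 3→Johansson, Shift 4→Vasquez, Shift 5→Nakamura, Shift 6→Vasquez+Novak, Shift 7→Nakamura+Johansson, Shift 8→Costa.
Total: 112 + 114 + 116 + 112 + 114 + 112 + 124 + 114 + 116 + 120 = $1154.

$1154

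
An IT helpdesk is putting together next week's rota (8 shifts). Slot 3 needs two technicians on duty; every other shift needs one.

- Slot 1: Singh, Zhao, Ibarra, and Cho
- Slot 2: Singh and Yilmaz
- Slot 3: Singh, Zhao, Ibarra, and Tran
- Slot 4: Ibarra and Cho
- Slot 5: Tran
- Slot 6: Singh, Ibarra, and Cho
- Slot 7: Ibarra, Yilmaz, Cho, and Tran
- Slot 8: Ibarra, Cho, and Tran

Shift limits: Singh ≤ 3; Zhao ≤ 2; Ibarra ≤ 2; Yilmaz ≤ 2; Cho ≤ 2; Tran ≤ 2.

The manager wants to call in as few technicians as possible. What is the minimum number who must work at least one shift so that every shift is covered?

9 slots to fill and no one can take more than 3, so at least ⌈9/3⌉ = 3 technicians are needed.
Any 3 technicians together have capacity at most 3+2+2 = 7 < 9 slots, so 3 can never suffice.
Singh, Zhao, Ibarra, and Tran alone can cover everything: Slot 1→Zhao, Slot 2→Singh, Slot 3→Singh+Zhao, Slot 4→Ibarra, Slot 5→Tran, Slot 6→Singh, Slot 7→Ibarra, Slot 8→Tran.

4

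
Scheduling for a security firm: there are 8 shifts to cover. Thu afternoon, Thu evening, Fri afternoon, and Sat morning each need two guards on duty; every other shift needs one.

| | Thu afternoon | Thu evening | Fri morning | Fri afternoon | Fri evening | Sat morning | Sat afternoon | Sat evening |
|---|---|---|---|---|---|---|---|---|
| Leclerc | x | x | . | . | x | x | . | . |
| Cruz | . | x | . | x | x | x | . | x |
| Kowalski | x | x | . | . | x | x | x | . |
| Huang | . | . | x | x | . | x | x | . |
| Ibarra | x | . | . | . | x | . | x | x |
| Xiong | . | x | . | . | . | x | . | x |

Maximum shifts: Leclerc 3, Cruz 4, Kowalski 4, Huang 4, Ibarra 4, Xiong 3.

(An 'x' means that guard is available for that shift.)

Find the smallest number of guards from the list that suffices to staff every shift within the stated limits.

12 slots to fill and no one can take more than 4, so at least ⌈12/4⌉ = 3 guards are needed.
Shifts {Thu afternoon, Fri afternoon} need 4 slots, but among the guards available for them (Leclerc, Cruz, Kowalski, Huang, and Ibarra) any 3 together supply at most 3. So 3 guards are not enough.
Leclerc, Cruz, Kowalski, and Huang alone can cover everything: Thu afternoon→Leclerc+Kowalski, Thu evening→Leclerc+Cruz, Fri morning→Huang, Fri afternoon→Cruz+Huang, Fri evening→Leclerc, Sat morning→Cruz+Kowalski, Sat afternoon→Kowalski, Sat evening→Cruz.

4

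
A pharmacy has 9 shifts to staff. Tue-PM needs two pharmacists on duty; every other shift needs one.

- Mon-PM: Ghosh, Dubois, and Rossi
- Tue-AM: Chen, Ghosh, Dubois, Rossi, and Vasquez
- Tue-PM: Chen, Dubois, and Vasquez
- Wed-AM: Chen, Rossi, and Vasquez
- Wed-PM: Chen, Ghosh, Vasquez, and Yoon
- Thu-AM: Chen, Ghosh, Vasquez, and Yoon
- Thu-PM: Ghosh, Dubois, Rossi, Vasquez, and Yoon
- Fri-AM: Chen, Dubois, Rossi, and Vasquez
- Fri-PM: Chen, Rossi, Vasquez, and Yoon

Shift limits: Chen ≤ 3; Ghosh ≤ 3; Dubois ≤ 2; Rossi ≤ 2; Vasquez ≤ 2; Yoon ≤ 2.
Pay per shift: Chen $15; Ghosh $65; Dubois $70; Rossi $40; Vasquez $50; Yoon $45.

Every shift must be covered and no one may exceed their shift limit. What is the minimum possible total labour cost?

$380

Picking the cheapest available pharmacist for each shift independently would cost $235, but that ignores the shift limits.
An optimal schedule: Mon-PM→Rossi, Tue-AM→Vasquez, Tue-PM→Chen+Vasquez, Wed-AM→Chen, Wed-PM→Chen, Thu-AM→Yoon, Thu-PM→Ghosh, Fri-AM→Rossi, Fri-PM→Yoon.
Total: 40 + 50 + 15 + 50 + 15 + 15 + 45 + 65 + 40 + 45 = $380.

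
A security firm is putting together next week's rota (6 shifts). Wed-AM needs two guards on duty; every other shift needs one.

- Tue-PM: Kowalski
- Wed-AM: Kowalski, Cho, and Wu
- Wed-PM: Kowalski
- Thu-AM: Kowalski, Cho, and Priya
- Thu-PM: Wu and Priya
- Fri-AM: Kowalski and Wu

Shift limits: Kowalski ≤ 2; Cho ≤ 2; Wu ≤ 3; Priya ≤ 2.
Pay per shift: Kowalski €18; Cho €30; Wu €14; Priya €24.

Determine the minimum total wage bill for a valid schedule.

€132

Tue-PM can only be covered by Kowalski, so that assignment is forced.
Wed-PM can only be covered by Kowalski, so that assignment is forced.
Picking the cheapest available guard for each shift independently would cost €114, but that ignores the shift limits.
An optimal schedule: Tue-PM→Kowalski, Wed-AM→Wu+Cho, Wed-PM→Kowalski, Thu-AM→Priya, Thu-PM→Wu, Fri-AM→Wu.
Total: 18 + 14 + 30 + 18 + 24 + 14 + 14 = €132.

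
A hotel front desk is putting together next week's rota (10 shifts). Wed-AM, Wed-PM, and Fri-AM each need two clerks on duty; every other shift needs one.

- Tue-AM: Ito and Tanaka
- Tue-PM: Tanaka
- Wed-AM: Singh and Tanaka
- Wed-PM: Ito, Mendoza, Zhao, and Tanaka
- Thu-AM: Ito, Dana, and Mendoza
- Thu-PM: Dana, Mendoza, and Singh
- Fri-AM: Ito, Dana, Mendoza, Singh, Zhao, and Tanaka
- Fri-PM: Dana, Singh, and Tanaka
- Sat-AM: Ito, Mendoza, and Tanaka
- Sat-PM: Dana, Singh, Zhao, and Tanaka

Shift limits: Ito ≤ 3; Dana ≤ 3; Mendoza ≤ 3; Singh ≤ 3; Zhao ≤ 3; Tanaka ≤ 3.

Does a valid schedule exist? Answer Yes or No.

Tue-PM can only be covered by Tanaka, so that assignment is forced.
Wed-AM can only be covered by Singh and Tanaka, so that assignment is forced.
One valid schedule: Tue-AM→Ito, Tue-PM→Tanaka, Wed-AM→Singh+Tanaka, Wed-PM→Mendoza+Zhao, Thu-AM→Ito, Thu-PM→Dana, Fri-AM→Mendoza+Singh, Fri-PM→Dana, Sat-AM→Ito, Sat-PM→Dana.
Loads: Ito 3/3, Dana 3/3, Mendoza 2/3, Singh 2/3, Zhao 1/3, Tanaka 2/3 — all within limits.

Yes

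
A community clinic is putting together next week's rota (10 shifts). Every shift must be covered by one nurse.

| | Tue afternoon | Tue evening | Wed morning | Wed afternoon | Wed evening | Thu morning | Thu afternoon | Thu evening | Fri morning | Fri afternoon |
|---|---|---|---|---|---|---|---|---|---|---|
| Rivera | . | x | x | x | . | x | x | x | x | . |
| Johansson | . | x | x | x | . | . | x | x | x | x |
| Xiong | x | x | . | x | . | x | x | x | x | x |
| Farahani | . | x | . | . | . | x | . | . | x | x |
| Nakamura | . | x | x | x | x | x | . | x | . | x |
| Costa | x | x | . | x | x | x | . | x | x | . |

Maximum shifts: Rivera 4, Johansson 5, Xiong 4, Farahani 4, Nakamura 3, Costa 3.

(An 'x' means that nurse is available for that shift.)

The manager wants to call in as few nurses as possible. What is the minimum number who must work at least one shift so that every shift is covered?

3

10 slots to fill and no one can take more than 5, so at least ⌈10/5⌉ = 2 nurses are needed.
Any 2 nurses together have capacity at most 5+4 = 9 < 10 slots, so 2 can never suffice.
Rivera, Johansson, and Costa alone can cover everything: Tue afternoon→Costa, Tue evening→Rivera, Wed morning→Rivera, Wed afternoon→Johansson, Wed evening→Costa, Thu morning→Rivera, Thu afternoon→Rivera, Thu evening→Johansson, Fri morning→Johansson, Fri afternoon→Johansson.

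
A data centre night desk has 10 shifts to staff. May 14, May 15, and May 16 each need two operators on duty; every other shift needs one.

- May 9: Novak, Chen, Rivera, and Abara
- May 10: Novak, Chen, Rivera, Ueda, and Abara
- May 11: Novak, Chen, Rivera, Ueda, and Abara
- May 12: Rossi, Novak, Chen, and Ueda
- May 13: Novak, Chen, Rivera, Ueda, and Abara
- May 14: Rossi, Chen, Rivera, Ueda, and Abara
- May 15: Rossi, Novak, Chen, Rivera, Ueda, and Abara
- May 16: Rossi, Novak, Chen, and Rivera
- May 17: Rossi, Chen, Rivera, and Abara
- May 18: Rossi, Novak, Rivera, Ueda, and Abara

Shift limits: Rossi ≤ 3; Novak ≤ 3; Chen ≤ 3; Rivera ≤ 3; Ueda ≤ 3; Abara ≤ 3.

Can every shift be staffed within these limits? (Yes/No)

Yes

One valid schedule: May 9→Novak, May 10→Novak, May 11→Novak, May 12→Rossi, May 13→Chen, May 14→Chen+Rivera, May 15→Rivera+Ueda, May 16→Chen+Rivera, May 17→Rossi, May 18→Rossi.
Loads: Rossi 3/3, Novak 3/3, Chen 3/3, Rivera 3/3, Ueda 1/3, Abara 0/3 — all within limits.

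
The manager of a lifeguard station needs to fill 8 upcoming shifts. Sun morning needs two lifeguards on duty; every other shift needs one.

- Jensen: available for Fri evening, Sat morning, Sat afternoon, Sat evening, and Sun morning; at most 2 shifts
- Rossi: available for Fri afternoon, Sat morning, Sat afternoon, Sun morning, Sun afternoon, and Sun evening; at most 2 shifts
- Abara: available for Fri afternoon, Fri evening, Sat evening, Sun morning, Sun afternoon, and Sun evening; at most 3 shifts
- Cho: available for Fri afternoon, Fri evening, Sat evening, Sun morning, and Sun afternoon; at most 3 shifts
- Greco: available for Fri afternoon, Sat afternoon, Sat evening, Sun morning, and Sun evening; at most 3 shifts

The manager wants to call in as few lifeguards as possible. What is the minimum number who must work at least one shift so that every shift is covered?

9 slots to fill and no one can take more than 3, so at least ⌈9/3⌉ = 3 lifeguards are needed.
No set of 3 lifeguards can cover every shift (each such set leaves at least one shift with no one available or exceeds a cap).
Jensen, Rossi, Abara, and Cho alone can cover everything: Fri afternoon→Rossi, Fri evening→Abara, Sat morning→Jensen, Sat afternoon→Jensen, Sat evening→Abara, Sun morning→Abara+Cho, Sun afternoon→Cho, Sun evening→Rossi.

4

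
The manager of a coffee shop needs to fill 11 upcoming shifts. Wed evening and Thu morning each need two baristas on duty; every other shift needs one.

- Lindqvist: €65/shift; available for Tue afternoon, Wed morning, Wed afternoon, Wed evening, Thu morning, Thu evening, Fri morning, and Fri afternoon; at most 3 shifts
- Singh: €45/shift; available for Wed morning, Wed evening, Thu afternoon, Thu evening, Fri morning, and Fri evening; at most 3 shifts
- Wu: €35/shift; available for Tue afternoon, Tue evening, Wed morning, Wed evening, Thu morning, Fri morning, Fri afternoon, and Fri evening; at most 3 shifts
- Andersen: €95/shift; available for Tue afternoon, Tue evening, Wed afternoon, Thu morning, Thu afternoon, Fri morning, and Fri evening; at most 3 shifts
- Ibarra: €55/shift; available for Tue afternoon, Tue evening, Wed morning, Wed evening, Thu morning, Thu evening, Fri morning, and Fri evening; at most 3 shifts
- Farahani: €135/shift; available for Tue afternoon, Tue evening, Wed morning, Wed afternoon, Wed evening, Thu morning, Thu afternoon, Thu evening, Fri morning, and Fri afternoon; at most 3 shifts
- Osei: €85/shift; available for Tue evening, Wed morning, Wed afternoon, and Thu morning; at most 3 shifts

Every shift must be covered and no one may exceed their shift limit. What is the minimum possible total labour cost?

Picking the cheapest available barista for each shift independently would cost €535, but that ignores the shift limits.
An optimal schedule: Tue afternoon→Wu, Tue evening→Ibarra, Wed morning→Singh, Wed afternoon→Lindqvist, Wed evening→Ibarra+Lindqvist, Thu morning→Lindqvist+Osei, Thu afternoon→Singh, Thu evening→Singh, Fri morning→Ibarra, Fri afternoon→Wu, Fri evening→Wu.
Total: 35 + 55 + 45 + 65 + 55 + 65 + 65 + 85 + 45 + 45 + 55 + 35 + 35 = €685.

€685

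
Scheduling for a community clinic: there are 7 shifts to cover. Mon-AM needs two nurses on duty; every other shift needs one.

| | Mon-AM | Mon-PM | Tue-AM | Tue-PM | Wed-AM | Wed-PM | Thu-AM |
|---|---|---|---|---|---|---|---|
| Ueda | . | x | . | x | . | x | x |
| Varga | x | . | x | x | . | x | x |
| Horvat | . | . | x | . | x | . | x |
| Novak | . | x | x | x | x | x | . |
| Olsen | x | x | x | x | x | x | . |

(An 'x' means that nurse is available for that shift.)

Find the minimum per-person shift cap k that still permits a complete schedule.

With 5 nurses and 8 worker-slots to fill, someone must work at least ⌈8/5⌉ = 2 shifts, so k ≥ 2.
k = 2 works: Mon-AM→Varga+Olsen, Mon-PM→Ueda, Tue-AM→Varga, Tue-PM→Novak, Wed-AM→Horvat, Wed-PM→Novak, Thu-AM→Ueda.
Loads: Ueda 2, Varga 2, Horvat 1, Novak 2, Olsen 1 — all ≤ 2.

2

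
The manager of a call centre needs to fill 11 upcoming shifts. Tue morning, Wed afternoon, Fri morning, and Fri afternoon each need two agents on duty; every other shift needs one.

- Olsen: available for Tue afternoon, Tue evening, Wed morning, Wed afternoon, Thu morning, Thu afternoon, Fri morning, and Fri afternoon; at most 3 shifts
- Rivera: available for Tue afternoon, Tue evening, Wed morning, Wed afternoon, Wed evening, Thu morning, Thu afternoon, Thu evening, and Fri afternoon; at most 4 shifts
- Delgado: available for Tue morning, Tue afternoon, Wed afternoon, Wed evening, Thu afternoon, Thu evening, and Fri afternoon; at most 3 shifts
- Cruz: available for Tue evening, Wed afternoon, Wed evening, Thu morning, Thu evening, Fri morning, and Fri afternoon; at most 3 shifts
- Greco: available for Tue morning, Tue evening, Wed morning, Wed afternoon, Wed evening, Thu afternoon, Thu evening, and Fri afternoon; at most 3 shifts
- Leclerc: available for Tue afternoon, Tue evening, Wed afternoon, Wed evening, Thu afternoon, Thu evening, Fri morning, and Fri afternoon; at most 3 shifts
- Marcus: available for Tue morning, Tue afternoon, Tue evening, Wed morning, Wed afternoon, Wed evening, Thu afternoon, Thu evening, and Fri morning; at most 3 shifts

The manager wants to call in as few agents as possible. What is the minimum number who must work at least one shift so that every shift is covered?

15 slots to fill and no one can take more than 4, so at least ⌈15/4⌉ = 4 agents are needed.
Any 4 agents together have capacity at most 4+3+3+3 = 13 < 15 slots, so 4 can never suffice.
Olsen, Rivera, Delgado, Cruz, and Greco alone can cover everything: Tue morning→Delgado+Greco, Tue afternoon→Olsen, Tue evening→Rivera, Wed morning→Olsen, Wed afternoon→Delgado+Cruz, Wed evening→Rivera, Thu morning→Rivera, Thu afternoon→Rivera, Thu evening→Delgado, Fri morning→Olsen+Cruz, Fri afternoon→Cruz+Greco.

5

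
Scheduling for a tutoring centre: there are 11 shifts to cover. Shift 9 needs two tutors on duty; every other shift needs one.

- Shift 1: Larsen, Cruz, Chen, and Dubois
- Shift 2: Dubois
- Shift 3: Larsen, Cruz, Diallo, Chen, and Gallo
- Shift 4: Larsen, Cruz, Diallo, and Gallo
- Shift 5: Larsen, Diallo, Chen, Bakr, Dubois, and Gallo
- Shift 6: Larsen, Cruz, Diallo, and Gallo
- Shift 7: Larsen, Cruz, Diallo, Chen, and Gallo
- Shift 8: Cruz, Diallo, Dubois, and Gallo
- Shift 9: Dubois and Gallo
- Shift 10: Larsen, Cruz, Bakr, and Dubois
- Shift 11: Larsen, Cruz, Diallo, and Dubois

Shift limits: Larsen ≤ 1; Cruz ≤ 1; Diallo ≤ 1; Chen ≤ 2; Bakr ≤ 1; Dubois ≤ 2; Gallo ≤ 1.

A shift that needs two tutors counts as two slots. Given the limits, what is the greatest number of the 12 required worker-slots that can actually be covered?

9

Total capacity across all tutors is 1+1+1+2+1+2+1 = 9, and 12 slots are needed, so at most 9 can be filled.
An assignment achieving 9: Shift 1→Larsen, Shift 2→Dubois, Shift 3→Chen, Shift 4→Cruz, Shift 6→Diallo, Shift 7→Chen, Shift 9→Dubois+Gallo, Shift 10→Bakr.
Loads: Larsen 1/1, Cruz 1/1, Diallo 1/1, Chen 2/2, Bakr 1/1, Dubois 2/2, Gallo 1/1.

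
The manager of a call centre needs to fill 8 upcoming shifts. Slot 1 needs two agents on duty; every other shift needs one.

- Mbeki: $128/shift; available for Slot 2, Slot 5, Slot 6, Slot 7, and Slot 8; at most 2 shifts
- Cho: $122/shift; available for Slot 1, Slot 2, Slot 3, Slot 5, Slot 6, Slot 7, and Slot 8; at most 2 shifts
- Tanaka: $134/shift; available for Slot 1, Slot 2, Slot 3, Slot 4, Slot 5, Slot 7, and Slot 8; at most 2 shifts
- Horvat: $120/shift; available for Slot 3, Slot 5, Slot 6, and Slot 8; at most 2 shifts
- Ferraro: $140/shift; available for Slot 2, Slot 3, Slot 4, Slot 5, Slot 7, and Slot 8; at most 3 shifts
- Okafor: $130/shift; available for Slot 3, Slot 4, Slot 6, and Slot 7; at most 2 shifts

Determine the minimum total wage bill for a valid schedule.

Slot 1 can only be covered by Cho and Tanaka, so that assignment is forced.
Picking the cheapest available agent for each shift independently would cost $1110, but that ignores the shift limits.
An optimal schedule: Slot 1→Cho+Tanaka, Slot 2→Cho, Slot 3→Horvat, Slot 4→Okafor, Slot 5→Mbeki, Slot 6→Horvat, Slot 7→Okafor, Slot 8→Mbeki.
Total: 122 + 134 + 122 + 120 + 130 + 128 + 120 + 130 + 128 = $1134.

$1134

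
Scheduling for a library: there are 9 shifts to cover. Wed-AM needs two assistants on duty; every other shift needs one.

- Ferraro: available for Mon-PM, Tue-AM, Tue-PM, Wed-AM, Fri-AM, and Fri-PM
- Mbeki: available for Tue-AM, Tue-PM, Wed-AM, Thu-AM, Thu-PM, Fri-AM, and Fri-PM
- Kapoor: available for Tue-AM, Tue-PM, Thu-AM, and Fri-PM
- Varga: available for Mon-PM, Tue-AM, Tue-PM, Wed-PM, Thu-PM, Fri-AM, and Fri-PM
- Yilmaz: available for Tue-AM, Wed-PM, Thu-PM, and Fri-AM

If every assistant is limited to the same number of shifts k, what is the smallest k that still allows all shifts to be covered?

2

With 5 assistants and 10 worker-slots to fill, someone must work at least ⌈10/5⌉ = 2 shifts, so k ≥ 2.
k = 2 works: Mon-PM→Ferraro, Tue-AM→Yilmaz, Tue-PM→Kapoor, Wed-AM→Ferraro+Mbeki, Wed-PM→Varga, Thu-AM→Mbeki, Thu-PM→Varga, Fri-AM→Yilmaz, Fri-PM→Kapoor.
Loads: Ferraro 2, Mbeki 2, Kapoor 2, Varga 2, Yilmaz 2 — all ≤ 2.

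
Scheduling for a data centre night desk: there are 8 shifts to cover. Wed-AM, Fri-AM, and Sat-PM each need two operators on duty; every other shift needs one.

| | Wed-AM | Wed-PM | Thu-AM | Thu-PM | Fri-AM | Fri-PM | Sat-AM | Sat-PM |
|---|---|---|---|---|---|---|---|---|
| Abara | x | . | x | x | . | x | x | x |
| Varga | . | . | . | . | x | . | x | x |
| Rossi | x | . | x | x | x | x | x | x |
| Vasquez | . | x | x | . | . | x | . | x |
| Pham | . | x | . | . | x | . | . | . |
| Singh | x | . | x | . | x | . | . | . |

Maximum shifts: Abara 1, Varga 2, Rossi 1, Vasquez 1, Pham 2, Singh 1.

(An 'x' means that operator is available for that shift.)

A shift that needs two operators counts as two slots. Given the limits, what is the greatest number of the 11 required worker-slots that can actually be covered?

Total capacity across all operators is 1+2+1+1+2+1 = 8, and 11 slots are needed, so at most 8 can be filled.
An assignment achieving 8: Wed-AM→Rossi+Singh, Wed-PM→Pham, Thu-PM→Abara, Fri-AM→Varga+Pham, Fri-PM→Vasquez, Sat-AM→Varga.
Loads: Abara 1/1, Varga 2/2, Rossi 1/1, Vasquez 1/1, Pham 2/2, Singh 1/1.

8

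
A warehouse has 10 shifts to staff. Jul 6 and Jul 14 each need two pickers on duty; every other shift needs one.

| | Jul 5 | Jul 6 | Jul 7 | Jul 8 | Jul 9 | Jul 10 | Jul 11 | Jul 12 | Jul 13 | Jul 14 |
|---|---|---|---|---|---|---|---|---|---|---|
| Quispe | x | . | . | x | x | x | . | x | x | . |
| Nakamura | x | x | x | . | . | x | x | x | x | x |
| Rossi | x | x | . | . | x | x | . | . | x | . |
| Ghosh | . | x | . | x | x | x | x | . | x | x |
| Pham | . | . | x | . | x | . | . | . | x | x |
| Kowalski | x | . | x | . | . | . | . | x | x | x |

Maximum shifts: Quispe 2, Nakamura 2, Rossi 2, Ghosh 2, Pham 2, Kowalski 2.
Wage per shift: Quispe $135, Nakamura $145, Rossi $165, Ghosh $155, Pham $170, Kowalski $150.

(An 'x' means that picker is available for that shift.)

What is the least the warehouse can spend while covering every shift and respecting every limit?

Picking the cheapest available picker for each shift independently would cost $1695, but that ignores the shift limits.
An optimal schedule: Jul 5→Rossi, Jul 6→Nakamura+Rossi, Jul 7→Pham, Jul 8→Quispe, Jul 9→Ghosh, Jul 10→Ghosh, Jul 11→Nakamura, Jul 12→Quispe, Jul 13→Kowalski, Jul 14→Pham+Kowalski.
Total: 165 + 145 + 165 + 170 + 135 + 155 + 155 + 145 + 135 + 150 + 170 + 150 = $1840.

$1840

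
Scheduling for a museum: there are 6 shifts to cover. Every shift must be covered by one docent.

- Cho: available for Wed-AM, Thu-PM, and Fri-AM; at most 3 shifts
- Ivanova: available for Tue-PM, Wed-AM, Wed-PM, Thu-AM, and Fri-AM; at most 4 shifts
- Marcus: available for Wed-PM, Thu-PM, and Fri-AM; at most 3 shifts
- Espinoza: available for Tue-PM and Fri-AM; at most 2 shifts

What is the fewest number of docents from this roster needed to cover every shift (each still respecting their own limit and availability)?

2

6 slots to fill and no one can take more than 4, so at least ⌈6/4⌉ = 2 docents are needed.
Cho and Ivanova alone can cover everything: Tue-PM→Ivanova, Wed-AM→Cho, Wed-PM→Ivanova, Thu-AM→Ivanova, Thu-PM→Cho, Fri-AM→Cho.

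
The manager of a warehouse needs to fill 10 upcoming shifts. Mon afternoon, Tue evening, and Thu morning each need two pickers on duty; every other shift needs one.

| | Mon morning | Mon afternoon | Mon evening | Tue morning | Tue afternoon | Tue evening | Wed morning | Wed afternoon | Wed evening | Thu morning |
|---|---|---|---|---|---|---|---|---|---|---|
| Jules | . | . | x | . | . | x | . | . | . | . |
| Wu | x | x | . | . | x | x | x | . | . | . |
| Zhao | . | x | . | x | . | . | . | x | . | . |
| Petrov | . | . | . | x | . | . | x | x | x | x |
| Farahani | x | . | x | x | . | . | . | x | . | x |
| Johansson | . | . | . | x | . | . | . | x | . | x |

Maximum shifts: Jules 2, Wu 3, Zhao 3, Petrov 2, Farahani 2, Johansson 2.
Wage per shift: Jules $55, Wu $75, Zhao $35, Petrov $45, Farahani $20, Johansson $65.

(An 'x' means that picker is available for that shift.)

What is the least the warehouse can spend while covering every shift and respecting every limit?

Mon afternoon can only be covered by Wu and Zhao, so that assignment is forced.
Tue afternoon can only be covered by Wu, so that assignment is forced.
Tue evening can only be covered by Jules and Wu, so that assignment is forced.
Picking the cheapest available picker for each shift independently would cost $550, but that ignores the shift limits.
An optimal schedule: Mon morning→Farahani, Mon afternoon→Wu+Zhao, Mon evening→Jules, Tue morning→Zhao, Tue afternoon→Wu, Tue evening→Jules+Wu, Wed morning→Petrov, Wed afternoon→Zhao, Wed evening→Petrov, Thu morning→Farahani+Johansson.
Total: 20 + 75 + 35 + 55 + 35 + 75 + 55 + 75 + 45 + 35 + 45 + 20 + 65 = $635.

$635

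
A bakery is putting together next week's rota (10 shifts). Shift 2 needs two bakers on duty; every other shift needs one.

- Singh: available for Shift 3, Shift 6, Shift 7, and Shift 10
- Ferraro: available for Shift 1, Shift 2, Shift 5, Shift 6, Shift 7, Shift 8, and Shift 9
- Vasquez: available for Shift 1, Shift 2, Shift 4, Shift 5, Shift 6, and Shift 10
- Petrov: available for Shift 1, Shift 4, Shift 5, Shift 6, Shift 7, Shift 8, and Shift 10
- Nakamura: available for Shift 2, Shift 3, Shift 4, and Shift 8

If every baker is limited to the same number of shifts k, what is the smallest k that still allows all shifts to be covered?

With 5 bakers and 11 worker-slots to fill, someone must work at least ⌈11/5⌉ = 3 shifts, so k ≥ 3.
k = 3 works: Shift 1→Ferraro, Shift 2→Ferraro+Vasquez, Shift 3→Singh, Shift 4→Vasquez, Shift 5→Vasquez, Shift 6→Petrov, Shift 7→Singh, Shift 8→Petrov, Shift 9→Ferraro, Shift 10→Singh.
Loads: Singh 3, Ferraro 3, Vasquez 3, Petrov 2, Nakamura 0 — all ≤ 3.

3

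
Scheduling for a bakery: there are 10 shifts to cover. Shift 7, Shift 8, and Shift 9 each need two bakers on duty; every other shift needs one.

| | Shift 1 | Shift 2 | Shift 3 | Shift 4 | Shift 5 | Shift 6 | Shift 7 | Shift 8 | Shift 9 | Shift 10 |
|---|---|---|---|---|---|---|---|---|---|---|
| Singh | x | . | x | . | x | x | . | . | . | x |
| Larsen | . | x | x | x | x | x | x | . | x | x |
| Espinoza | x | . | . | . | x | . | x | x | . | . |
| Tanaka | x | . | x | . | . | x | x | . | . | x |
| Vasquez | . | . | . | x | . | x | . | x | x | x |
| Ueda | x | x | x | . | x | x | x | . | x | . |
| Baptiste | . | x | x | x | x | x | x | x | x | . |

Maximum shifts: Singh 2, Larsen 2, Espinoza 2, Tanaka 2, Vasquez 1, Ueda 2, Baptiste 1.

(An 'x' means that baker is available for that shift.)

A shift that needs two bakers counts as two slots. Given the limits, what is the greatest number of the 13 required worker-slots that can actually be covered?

Total capacity across all bakers is 2+2+2+2+1+2+1 = 12, and 13 slots are needed, so at most 12 can be filled.
An assignment achieving 12: Shift 1→Singh, Shift 2→Larsen, Shift 3→Tanaka, Shift 4→Larsen, Shift 5→Espinoza, Shift 7→Tanaka+Ueda, Shift 8→Espinoza+Vasquez, Shift 9→Ueda+Baptiste, Shift 10→Singh.
Loads: Singh 2/2, Larsen 2/2, Espinoza 2/2, Tanaka 2/2, Vasquez 1/1, Ueda 2/2, Baptiste 1/1.

12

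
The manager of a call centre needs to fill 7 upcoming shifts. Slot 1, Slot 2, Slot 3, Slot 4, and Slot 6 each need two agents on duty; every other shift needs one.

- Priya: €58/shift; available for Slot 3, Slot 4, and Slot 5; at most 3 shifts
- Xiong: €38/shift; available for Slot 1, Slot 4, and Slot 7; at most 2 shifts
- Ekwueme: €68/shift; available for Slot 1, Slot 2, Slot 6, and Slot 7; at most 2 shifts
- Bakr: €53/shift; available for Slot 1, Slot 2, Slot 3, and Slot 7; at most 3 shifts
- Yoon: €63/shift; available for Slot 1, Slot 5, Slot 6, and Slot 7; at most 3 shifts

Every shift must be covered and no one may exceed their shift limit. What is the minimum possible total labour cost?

€671

Slot 2 can only be covered by Ekwueme and Bakr, so that assignment is forced.
Slot 3 can only be covered by Priya and Bakr, so that assignment is forced.
Slot 4 can only be covered by Priya and Xiong, so that assignment is forced.
Picking the cheapest available agent for each shift independently would cost €646, but that ignores the shift limits.
An optimal schedule: Slot 1→Bakr+Yoon, Slot 2→Ekwueme+Bakr, Slot 3→Priya+Bakr, Slot 4→Priya+Xiong, Slot 5→Priya, Slot 6→Ekwueme+Yoon, Slot 7→Xiong.
Total: 53 + 63 + 68 + 53 + 58 + 53 + 58 + 38 + 58 + 68 + 63 + 38 = €671.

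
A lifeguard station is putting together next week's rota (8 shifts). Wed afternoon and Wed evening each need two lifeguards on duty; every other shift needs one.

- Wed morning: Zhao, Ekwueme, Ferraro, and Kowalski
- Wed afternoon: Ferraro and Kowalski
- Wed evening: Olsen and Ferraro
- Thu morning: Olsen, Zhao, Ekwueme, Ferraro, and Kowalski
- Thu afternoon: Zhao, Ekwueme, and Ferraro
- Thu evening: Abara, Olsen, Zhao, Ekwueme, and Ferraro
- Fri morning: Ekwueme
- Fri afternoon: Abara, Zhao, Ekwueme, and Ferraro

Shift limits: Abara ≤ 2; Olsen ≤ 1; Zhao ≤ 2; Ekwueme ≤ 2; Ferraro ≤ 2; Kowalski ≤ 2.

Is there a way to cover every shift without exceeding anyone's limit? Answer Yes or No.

Yes

Wed afternoon can only be covered by Ferraro and Kowalski, so that assignment is forced.
Wed evening can only be covered by Olsen and Ferraro, so that assignment is forced.
Fri morning can only be covered by Ekwueme, so that assignment is forced.
One valid schedule: Wed morning→Zhao, Wed afternoon→Ferraro+Kowalski, Wed evening→Olsen+Ferraro, Thu morning→Ekwueme, Thu afternoon→Zhao, Thu evening→Abara, Fri morning→Ekwueme, Fri afternoon→Abara.
Loads: Abara 2/2, Olsen 1/1, Zhao 2/2, Ekwueme 2/2, Ferraro 2/2, Kowalski 1/2 — all within limits.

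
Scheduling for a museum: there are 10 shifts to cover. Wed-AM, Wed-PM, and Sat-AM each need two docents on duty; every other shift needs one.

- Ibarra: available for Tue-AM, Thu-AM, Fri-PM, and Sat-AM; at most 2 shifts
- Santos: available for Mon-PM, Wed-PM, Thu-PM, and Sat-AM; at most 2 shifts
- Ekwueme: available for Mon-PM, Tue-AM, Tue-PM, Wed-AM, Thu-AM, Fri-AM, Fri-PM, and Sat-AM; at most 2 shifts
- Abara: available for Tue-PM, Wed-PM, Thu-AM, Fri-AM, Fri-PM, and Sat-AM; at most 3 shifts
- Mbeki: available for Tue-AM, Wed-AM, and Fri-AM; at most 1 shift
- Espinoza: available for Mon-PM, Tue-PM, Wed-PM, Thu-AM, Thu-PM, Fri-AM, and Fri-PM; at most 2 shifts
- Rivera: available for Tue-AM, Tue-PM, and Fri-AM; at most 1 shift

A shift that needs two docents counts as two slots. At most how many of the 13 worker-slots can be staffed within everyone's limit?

13

Total capacity across all docents is 2+2+2+3+1+2+1 = 13, and 13 slots are needed, so at most 13 can be filled.
An assignment achieving 13: Mon-PM→Santos, Tue-AM→Ibarra, Tue-PM→Ekwueme, Wed-AM→Ekwueme+Mbeki, Wed-PM→Abara+Espinoza, Thu-AM→Abara, Thu-PM→Santos, Fri-AM→Rivera, Fri-PM→Espinoza, Sat-AM→Ibarra+Abara.
Loads: Ibarra 2/2, Santos 2/2, Ekwueme 2/2, Abara 3/3, Mbeki 1/1, Espinoza 2/2, Rivera 1/1.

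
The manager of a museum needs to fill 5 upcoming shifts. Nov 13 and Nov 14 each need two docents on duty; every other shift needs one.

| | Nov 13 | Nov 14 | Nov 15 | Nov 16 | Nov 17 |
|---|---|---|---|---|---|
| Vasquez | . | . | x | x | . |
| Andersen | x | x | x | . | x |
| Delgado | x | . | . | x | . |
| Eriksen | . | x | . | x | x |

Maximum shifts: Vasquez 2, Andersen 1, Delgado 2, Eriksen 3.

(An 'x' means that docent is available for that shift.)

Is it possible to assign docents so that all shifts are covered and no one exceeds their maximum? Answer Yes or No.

Total capacity is 8 and 7 slots are needed, so capacity alone doesn't rule it out.
Shifts {Nov 13, Nov 14} need 4 worker-slots in total, but the docents available for any of those shifts (Andersen, Delgado, and Eriksen) can supply at most 3 among them. So no valid schedule exists.

No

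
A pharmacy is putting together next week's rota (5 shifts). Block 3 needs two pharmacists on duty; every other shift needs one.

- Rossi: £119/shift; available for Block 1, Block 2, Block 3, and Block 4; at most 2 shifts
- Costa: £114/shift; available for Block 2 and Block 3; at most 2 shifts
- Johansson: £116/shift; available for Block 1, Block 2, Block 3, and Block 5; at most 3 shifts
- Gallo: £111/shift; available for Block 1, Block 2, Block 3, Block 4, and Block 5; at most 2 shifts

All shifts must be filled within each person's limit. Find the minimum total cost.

Picking the cheapest available pharmacist for each shift independently would cost £669, but that ignores the shift limits.
An optimal schedule: Block 1→Johansson, Block 2→Costa, Block 3→Costa+Johansson, Block 4→Gallo, Block 5→Gallo.
Total: 116 + 114 + 114 + 116 + 111 + 111 = £682.

£682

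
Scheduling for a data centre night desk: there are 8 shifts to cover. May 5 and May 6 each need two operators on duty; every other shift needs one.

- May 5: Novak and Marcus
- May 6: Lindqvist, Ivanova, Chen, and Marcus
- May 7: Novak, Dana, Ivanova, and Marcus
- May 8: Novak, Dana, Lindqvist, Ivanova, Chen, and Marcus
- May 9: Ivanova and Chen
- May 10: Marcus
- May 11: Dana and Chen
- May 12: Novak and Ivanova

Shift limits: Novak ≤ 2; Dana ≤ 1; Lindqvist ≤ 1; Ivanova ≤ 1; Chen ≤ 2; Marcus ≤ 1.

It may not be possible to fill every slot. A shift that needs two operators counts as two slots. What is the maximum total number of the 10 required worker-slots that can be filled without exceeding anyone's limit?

8

Total capacity across all operators is 2+1+1+1+2+1 = 8, and 10 slots are needed, so at most 8 can be filled.
An assignment achieving 8: May 5→Novak, May 6→Lindqvist+Chen, May 8→Chen, May 9→Ivanova, May 10→Marcus, May 11→Dana, May 12→Novak.
Loads: Novak 2/2, Dana 1/1, Lindqvist 1/1, Ivanova 1/1, Chen 2/2, Marcus 1/1.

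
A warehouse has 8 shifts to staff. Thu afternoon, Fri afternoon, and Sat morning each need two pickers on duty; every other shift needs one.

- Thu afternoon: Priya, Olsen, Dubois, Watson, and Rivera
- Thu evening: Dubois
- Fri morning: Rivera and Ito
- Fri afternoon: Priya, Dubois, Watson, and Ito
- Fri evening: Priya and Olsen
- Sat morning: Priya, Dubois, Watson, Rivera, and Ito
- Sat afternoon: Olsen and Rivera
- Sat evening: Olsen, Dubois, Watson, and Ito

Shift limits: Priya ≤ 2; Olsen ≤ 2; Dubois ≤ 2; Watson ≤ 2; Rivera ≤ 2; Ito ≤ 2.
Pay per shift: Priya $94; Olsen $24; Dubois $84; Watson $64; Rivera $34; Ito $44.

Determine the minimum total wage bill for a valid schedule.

$594

Thu evening can only be covered by Dubois, so that assignment is forced.
Picking the cheapest available picker for each shift independently would cost $434, but that ignores the shift limits.
An optimal schedule: Thu afternoon→Rivera+Watson, Thu evening→Dubois, Fri morning→Rivera, Fri afternoon→Ito+Watson, Fri evening→Olsen, Sat morning→Dubois+Priya, Sat afternoon→Olsen, Sat evening→Ito.
Total: 34 + 64 + 84 + 34 + 44 + 64 + 24 + 84 + 94 + 24 + 44 = $594.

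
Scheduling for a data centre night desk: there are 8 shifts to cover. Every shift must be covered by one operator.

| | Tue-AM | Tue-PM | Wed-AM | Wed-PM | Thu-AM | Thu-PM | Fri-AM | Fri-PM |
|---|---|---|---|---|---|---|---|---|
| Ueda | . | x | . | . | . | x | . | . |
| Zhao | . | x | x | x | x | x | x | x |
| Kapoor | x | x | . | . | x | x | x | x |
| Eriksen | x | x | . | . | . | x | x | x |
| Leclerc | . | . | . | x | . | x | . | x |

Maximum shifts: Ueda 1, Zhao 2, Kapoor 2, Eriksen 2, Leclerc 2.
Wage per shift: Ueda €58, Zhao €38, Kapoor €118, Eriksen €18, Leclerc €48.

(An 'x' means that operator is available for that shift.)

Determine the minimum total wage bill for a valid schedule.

€384

Wed-AM can only be covered by Zhao, so that assignment is forced.
Picking the cheapest available operator for each shift independently would cost €204, but that ignores the shift limits.
An optimal schedule: Tue-AM→Eriksen, Tue-PM→Ueda, Wed-AM→Zhao, Wed-PM→Zhao, Thu-AM→Kapoor, Thu-PM→Leclerc, Fri-AM→Eriksen, Fri-PM→Leclerc.
Total: 18 + 58 + 38 + 38 + 118 + 48 + 18 + 48 = €384.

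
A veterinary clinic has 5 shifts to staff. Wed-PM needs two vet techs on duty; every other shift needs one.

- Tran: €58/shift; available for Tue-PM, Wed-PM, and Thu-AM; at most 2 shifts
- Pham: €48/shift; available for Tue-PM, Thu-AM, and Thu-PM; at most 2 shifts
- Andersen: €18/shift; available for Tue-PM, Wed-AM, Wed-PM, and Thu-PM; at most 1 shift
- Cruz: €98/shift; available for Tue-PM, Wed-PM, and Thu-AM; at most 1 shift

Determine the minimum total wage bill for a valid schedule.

Wed-AM can only be covered by Andersen, so that assignment is forced.
Picking the cheapest available vet tech for each shift independently would cost €178, but that ignores the shift limits.
An optimal schedule: Tue-PM→Pham, Wed-AM→Andersen, Wed-PM→Tran+Cruz, Thu-AM→Tran, Thu-PM→Pham.
Total: 48 + 18 + 58 + 98 + 58 + 48 = €328.

€328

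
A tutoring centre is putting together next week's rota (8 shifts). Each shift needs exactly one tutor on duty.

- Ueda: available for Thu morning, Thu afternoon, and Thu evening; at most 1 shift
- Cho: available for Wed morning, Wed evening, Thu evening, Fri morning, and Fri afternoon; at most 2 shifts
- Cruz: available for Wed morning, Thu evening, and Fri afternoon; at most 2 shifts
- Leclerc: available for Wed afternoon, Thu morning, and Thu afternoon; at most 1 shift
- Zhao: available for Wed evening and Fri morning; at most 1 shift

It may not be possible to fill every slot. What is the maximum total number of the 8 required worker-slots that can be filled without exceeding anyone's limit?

7

Total capacity across all tutors is 1+2+2+1+1 = 7, and 8 slots are needed, so at most 7 can be filled.
An assignment achieving 7: Wed morning→Cho, Wed afternoon→Leclerc, Wed evening→Cho, Thu morning→Ueda, Thu evening→Cruz, Fri morning→Zhao, Fri afternoon→Cruz.
Loads: Ueda 1/1, Cho 2/2, Cruz 2/2, Leclerc 1/1, Zhao 1/1.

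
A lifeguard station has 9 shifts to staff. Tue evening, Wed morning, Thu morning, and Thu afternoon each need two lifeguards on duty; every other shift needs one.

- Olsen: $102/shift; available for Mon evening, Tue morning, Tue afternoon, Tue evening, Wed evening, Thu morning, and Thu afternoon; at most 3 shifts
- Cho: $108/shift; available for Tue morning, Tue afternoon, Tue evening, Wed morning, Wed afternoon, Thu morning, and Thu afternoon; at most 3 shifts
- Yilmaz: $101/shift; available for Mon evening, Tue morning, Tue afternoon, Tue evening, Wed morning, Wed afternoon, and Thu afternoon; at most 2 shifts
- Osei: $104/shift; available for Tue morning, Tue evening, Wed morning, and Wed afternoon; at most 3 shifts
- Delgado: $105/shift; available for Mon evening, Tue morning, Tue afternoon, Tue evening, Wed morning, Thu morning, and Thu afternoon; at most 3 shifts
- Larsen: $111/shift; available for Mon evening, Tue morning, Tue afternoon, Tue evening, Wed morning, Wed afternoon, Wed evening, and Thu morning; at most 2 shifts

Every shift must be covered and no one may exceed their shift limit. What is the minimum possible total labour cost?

$1351

Picking the cheapest available lifeguard for each shift independently would cost $1324, but that ignores the shift limits.
An optimal schedule: Mon evening→Yilmaz, Tue morning→Osei, Tue afternoon→Olsen, Tue evening→Osei+Cho, Wed morning→Osei+Delgado, Wed afternoon→Yilmaz, Wed evening→Olsen, Thu morning→Olsen+Delgado, Thu afternoon→Delgado+Cho.
Total: 101 + 104 + 102 + 104 + 108 + 104 + 105 + 101 + 102 + 102 + 105 + 105 + 108 = $1351.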